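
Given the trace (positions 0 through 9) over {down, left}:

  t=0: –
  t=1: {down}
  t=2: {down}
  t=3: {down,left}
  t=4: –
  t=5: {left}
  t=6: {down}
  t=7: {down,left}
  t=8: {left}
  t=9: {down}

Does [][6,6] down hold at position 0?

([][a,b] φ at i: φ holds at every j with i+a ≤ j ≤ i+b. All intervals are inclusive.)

Yes

Check down at every j in [6,6]:
  j=6: true
All positions satisfy it → formula holds.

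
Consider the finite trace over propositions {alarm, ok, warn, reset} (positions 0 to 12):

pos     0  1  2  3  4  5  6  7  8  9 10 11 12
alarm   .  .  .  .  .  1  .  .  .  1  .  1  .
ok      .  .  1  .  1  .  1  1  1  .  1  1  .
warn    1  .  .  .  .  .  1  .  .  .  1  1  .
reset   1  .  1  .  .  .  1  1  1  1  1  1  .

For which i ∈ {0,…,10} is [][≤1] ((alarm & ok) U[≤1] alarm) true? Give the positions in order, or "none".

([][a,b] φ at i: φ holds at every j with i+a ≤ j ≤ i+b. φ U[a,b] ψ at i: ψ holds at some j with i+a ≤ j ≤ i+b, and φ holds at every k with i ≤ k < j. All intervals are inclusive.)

Evaluate at each i in [0,10]:
  i=0: ✗ (fails at j=0)
  i=1: ✗ (fails at j=1)
  i=2: ✗ (fails at j=2)
  i=3: ✗ (fails at j=3)
  i=4: ✗ (fails at j=4)
  i=5: ✗ (fails at j=6)
  i=6: ✗ (fails at j=6)
  i=7: ✗ (fails at j=7)
  i=8: ✗ (fails at j=8)
  i=9: ✗ (fails at j=10)
  i=10: ✗ (fails at j=10)

none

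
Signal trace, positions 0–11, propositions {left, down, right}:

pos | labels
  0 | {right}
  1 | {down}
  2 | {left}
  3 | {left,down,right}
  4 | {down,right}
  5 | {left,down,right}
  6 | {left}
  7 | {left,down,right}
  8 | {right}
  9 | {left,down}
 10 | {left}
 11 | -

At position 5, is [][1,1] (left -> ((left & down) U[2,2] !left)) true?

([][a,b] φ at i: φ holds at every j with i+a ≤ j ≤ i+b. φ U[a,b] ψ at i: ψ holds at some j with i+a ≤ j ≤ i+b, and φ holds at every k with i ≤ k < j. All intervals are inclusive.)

Check (left -> ((left & down) U[2,2] !left)) at every j in [6,6]:
  j=6: antecedent true; consequent fails → ✗
Fails at j=6 → formula fails.

Does not hold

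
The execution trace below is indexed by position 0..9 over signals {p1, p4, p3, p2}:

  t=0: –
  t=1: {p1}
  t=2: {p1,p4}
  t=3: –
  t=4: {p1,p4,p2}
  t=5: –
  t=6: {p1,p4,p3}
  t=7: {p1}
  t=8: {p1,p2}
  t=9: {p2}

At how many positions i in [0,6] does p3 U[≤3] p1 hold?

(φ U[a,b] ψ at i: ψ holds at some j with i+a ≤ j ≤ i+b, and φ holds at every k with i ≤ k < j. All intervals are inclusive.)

4

Evaluate at each i in [0,6]:
  i=0: ✗ (lhs fails at k=0 before rhs at j=1)
  i=1: ✓ (rhs at j=1)
  i=2: ✓ (rhs at j=2)
  i=3: ✗ (lhs fails at k=3 before rhs at j=4)
  i=4: ✓ (rhs at j=4)
  i=5: ✗ (lhs fails at k=5 before rhs at j=6)
  i=6: ✓ (rhs at j=6)
Positions where it holds: {1, 2, 4, 6} → 4.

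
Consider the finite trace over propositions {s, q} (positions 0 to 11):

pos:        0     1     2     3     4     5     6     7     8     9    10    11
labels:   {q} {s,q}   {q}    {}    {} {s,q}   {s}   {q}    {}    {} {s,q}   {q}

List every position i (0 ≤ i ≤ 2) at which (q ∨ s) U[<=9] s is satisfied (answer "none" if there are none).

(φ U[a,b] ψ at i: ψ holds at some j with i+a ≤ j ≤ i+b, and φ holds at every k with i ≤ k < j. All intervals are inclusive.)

0, 1

Evaluate at each i in [0,2]:
  i=0: ✓ (rhs at j=1; lhs holds on [0,0])
  i=1: ✓ (rhs at j=1)
  i=2: ✗ (lhs fails at k=3 before rhs at j=5)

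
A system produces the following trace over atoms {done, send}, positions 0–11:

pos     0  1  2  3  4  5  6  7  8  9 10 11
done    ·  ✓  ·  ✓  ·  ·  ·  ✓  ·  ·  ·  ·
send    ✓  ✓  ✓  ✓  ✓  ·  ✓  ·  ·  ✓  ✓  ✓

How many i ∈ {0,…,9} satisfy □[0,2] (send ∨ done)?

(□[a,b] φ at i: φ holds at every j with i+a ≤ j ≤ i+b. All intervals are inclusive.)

Evaluate at each i in [0,9]:
  i=0: ✓ (all of [0,2])
  i=1: ✓ (all of [1,3])
  i=2: ✓ (all of [2,4])
  i=3: ✗ (fails at j=5)
  i=4: ✗ (fails at j=5)
  i=5: ✗ (fails at j=5)
  i=6: ✗ (fails at j=8)
  i=7: ✗ (fails at j=8)
  i=8: ✗ (fails at j=8)
  i=9: ✓ (all of [9,11])
Positions where it holds: {0, 1, 2, 9} → 4.

4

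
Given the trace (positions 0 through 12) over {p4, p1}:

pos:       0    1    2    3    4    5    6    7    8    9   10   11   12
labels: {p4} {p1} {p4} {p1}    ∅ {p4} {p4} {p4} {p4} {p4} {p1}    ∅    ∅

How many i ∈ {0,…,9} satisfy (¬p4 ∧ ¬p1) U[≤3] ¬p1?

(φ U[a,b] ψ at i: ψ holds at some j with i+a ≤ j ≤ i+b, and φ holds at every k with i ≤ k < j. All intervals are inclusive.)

Evaluate at each i in [0,9]:
  i=0: ✓ (rhs at j=0)
  i=1: ✗ (lhs fails at k=1 before rhs at j=2)
  i=2: ✓ (rhs at j=2)
  i=3: ✗ (lhs fails at k=3 before rhs at j=4)
  i=4: ✓ (rhs at j=4)
  i=5: ✓ (rhs at j=5)
  i=6: ✓ (rhs at j=6)
  i=7: ✓ (rhs at j=7)
  i=8: ✓ (rhs at j=8)
  i=9: ✓ (rhs at j=9)
Positions where it holds: {0, 2, 4, 5, 6, 7, 8, 9} → 8.

8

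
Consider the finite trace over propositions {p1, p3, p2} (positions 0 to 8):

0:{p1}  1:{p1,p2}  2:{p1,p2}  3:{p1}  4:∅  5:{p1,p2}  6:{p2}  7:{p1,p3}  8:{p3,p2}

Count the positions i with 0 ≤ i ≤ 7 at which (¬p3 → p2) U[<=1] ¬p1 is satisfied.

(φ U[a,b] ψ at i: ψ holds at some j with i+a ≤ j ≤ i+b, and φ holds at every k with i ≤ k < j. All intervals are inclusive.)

Evaluate at each i in [0,7]:
  i=0: ✗ (no rhs in [0,1])
  i=1: ✗ (no rhs in [1,2])
  i=2: ✗ (no rhs in [2,3])
  i=3: ✗ (lhs fails at k=3 before rhs at j=4)
  i=4: ✓ (rhs at j=4)
  i=5: ✓ (rhs at j=6; lhs holds on [5,5])
  i=6: ✓ (rhs at j=6)
  i=7: ✓ (rhs at j=8; lhs holds on [7,7])
Positions where it holds: {4, 5, 6, 7} → 4.

4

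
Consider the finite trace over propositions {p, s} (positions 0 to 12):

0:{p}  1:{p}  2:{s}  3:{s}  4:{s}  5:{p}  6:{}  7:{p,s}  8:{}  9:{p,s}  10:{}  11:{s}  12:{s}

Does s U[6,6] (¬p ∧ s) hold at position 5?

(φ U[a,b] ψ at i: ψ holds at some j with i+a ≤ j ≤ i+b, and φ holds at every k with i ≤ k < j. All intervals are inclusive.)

False

Need some j in [11,11] with (¬p ∧ s), and s at every k in [5,j-1].
  j=11: (¬p ∧ s) holds, but s fails at k=5 → not this j.
No j in the window works → until fails.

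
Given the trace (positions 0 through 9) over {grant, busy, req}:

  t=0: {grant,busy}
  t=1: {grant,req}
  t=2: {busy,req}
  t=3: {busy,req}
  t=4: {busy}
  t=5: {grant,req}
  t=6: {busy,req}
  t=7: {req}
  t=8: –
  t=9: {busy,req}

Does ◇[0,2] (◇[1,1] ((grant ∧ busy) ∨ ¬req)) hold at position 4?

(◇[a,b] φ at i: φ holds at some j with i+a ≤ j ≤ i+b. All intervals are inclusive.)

Does not hold

Check ◇[1,1] ((grant ∧ busy) ∨ ¬req) at each j in [4,6]:
  j=4: fails (none in [5,5])
  j=5: fails (none in [6,6])
  j=6: fails (none in [7,7])
No position in the window satisfies it → formula fails.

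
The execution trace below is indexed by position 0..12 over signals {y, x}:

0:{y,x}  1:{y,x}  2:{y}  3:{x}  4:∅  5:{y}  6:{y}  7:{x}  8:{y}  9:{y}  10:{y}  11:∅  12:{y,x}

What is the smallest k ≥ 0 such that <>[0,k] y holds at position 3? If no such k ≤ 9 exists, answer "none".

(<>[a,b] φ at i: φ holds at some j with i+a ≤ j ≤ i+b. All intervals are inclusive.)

2

Scan j = 3,4,… for y:
  j=3: fails
  j=4: fails
  j=5: holds
First hit at j=5, so smallest k = 5-3 = 2.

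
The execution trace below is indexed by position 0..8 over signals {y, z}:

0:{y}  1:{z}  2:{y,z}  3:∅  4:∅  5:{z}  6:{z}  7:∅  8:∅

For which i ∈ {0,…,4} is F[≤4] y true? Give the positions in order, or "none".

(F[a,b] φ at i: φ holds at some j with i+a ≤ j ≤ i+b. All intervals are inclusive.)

0, 1, 2

Evaluate at each i in [0,4]:
  i=0: ✓ (witness j=0)
  i=1: ✓ (witness j=2)
  i=2: ✓ (witness j=2)
  i=3: ✗ (none in [3,7])
  i=4: ✗ (none in [4,8])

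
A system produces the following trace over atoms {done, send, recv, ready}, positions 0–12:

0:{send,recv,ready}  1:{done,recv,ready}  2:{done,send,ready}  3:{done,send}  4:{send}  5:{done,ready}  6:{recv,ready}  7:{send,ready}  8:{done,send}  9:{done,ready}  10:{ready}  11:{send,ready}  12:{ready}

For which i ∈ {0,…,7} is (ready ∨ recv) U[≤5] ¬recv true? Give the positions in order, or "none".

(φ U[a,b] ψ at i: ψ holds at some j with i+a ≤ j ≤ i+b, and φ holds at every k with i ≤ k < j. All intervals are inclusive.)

0, 1, 2, 3, 4, 5, 6, 7

Evaluate at each i in [0,7]:
  i=0: ✓ (rhs at j=2; lhs holds on [0,1])
  i=1: ✓ (rhs at j=2; lhs holds on [1,1])
  i=2: ✓ (rhs at j=2)
  i=3: ✓ (rhs at j=3)
  i=4: ✓ (rhs at j=4)
  i=5: ✓ (rhs at j=5)
  i=6: ✓ (rhs at j=7; lhs holds on [6,6])
  i=7: ✓ (rhs at j=7)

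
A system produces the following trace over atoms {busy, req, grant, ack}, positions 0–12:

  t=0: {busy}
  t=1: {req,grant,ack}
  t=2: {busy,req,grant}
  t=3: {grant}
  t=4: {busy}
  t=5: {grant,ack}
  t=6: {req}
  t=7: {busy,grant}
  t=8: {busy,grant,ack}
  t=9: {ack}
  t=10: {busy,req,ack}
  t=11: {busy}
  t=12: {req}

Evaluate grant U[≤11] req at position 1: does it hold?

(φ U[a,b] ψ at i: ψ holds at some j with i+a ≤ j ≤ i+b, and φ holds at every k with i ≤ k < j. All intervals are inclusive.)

True

Need some j in [1,12] with req, and grant at every k in [1,j-1].
  j=1: req holds; no prefix to check → satisfied.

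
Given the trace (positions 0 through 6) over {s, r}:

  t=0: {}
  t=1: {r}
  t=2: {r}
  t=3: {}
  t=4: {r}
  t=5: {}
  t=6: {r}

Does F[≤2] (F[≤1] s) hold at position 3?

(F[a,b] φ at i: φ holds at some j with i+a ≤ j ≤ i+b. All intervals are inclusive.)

False

Check F[≤1] s at each j in [3,5]:
  j=3: fails (none in [3,4])
  j=4: fails (none in [4,5])
  j=5: fails (none in [5,6])
No position in the window satisfies it → formula fails.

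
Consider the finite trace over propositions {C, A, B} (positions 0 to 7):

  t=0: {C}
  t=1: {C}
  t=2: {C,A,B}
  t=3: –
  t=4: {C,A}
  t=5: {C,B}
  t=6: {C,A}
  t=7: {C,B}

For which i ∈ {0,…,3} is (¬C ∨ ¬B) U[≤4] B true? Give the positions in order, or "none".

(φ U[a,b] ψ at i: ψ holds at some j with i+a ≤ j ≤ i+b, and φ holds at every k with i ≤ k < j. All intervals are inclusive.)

0, 1, 2, 3

Evaluate at each i in [0,3]:
  i=0: ✓ (rhs at j=2; lhs holds on [0,1])
  i=1: ✓ (rhs at j=2; lhs holds on [1,1])
  i=2: ✓ (rhs at j=2)
  i=3: ✓ (rhs at j=5; lhs holds on [3,4])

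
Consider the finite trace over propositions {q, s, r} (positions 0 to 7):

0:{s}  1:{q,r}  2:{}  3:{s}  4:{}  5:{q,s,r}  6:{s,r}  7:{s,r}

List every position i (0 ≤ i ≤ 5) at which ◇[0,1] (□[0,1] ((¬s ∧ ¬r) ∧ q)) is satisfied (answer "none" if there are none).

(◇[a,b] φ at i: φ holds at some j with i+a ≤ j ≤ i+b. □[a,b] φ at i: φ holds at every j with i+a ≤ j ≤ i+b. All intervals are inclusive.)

Evaluate at each i in [0,5]:
  i=0: ✗ (none in [0,1])
  i=1: ✗ (none in [1,2])
  i=2: ✗ (none in [2,3])
  i=3: ✗ (none in [3,4])
  i=4: ✗ (none in [4,5])
  i=5: ✗ (none in [5,6])

none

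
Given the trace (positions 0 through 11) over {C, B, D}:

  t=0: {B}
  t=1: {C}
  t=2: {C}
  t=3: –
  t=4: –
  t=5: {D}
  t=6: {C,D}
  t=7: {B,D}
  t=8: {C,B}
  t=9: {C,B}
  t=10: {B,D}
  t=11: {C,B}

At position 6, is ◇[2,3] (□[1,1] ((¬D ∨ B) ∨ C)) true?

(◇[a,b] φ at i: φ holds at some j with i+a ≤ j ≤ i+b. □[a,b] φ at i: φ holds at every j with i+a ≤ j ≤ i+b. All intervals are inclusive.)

Yes

Check □[1,1] ((¬D ∨ B) ∨ C) at each j in [8,9]:
  j=8: holds on [9,9]
  j=9: holds on [10,10]
Found at j=8 → formula holds.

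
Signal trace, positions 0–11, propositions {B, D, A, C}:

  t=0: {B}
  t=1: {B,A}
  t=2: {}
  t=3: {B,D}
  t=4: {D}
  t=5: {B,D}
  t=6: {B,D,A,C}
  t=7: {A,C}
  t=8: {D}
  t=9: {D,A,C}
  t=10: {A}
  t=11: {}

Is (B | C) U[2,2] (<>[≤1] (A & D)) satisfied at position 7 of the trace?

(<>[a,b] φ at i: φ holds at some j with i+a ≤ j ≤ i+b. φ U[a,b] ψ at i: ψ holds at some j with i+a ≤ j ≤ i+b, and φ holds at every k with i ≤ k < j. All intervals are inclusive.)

No

Need some j in [9,9] with <>[≤1] (A & D), and (B | C) at every k in [7,j-1].
  j=9: <>[≤1] (A & D) holds, but (B | C) fails at k=8 → not this j.
No j in the window works → until fails.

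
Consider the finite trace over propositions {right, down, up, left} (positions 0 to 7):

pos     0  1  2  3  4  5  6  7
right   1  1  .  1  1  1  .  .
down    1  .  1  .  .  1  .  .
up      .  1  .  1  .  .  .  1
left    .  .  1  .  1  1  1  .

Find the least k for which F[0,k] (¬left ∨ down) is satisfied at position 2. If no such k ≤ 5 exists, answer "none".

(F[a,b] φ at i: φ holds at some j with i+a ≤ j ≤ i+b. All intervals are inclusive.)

Scan j = 2,3,… for (¬left ∨ down):
  j=2: holds
First hit at j=2, so smallest k = 2-2 = 0.

0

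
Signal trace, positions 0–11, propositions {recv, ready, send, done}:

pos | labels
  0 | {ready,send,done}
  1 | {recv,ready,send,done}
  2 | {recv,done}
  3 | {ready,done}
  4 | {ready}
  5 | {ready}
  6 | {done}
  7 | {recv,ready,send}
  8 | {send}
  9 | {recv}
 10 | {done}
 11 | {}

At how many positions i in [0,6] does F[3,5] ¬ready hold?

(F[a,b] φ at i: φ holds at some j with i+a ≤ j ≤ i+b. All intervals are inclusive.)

Evaluate at each i in [0,6]:
  i=0: ✗ (none in [3,5])
  i=1: ✓ (witness j=6)
  i=2: ✓ (witness j=6)
  i=3: ✓ (witness j=6)
  i=4: ✓ (witness j=8)
  i=5: ✓ (witness j=8)
  i=6: ✓ (witness j=9)
Positions where it holds: {1, 2, 3, 4, 5, 6} → 6.

6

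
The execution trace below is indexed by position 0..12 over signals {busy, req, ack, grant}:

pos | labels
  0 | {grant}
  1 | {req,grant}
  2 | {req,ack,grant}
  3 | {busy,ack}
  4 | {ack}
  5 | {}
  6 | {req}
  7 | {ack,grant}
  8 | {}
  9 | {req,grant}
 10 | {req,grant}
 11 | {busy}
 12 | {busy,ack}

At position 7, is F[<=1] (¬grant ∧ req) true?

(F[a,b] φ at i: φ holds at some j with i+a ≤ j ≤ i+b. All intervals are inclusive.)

Check (¬grant ∧ req) at each j in [7,8]:
  j=7: false
  j=8: false
No position in the window satisfies it → formula fails.

False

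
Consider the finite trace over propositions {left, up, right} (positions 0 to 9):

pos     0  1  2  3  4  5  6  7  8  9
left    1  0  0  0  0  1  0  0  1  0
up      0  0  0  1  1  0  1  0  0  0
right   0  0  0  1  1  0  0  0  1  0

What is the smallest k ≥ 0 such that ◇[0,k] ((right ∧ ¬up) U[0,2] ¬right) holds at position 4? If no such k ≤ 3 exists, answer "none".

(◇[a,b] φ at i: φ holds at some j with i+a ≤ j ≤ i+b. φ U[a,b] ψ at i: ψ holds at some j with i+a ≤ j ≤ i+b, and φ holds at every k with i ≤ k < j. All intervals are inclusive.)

Scan j = 4,5,… for ((right ∧ ¬up) U[0,2] ¬right):
  j=4: fails
  j=5: holds
First hit at j=5, so smallest k = 5-4 = 1.

1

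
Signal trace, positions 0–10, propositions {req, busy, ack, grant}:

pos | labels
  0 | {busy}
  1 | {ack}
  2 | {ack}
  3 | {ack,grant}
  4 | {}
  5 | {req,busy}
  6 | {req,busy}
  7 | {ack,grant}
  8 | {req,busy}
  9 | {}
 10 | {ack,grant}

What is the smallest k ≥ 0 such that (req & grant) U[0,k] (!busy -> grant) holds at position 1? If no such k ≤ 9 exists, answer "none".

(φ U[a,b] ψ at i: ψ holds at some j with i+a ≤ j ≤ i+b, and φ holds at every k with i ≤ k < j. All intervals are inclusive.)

Need earliest j ≥ 1 with (!busy -> grant), and (req & grant) at every k in [1,j-1].
  j=1: rhs fails.
  j=2: rhs fails.
  j=3: rhs holds but lhs fails at k=1.
  j=4: rhs fails.
  j=5: rhs holds but lhs fails at k=1.
  j=6: rhs holds but lhs fails at k=1.
  j=7: rhs holds but lhs fails at k=1.
  j=8: rhs holds but lhs fails at k=1.
  j=9: rhs fails.
  j=10: rhs holds but lhs fails at k=1.
No witness within the range → none.

none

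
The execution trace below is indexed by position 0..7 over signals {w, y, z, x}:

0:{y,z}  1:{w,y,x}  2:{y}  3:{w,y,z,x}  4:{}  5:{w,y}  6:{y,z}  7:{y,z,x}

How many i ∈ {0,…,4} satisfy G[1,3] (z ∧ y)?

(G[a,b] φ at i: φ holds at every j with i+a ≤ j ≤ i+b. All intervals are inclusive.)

0

Evaluate at each i in [0,4]:
  i=0: ✗ (fails at j=1)
  i=1: ✗ (fails at j=2)
  i=2: ✗ (fails at j=4)
  i=3: ✗ (fails at j=4)
  i=4: ✗ (fails at j=5)
Positions where it holds: {} → 0.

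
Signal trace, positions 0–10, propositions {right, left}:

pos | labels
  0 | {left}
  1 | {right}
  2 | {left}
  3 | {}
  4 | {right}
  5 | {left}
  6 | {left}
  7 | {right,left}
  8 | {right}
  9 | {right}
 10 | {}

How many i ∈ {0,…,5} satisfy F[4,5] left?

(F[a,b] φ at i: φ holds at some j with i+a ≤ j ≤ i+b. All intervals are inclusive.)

4

Evaluate at each i in [0,5]:
  i=0: ✓ (witness j=5)
  i=1: ✓ (witness j=5)
  i=2: ✓ (witness j=6)
  i=3: ✓ (witness j=7)
  i=4: ✗ (none in [8,9])
  i=5: ✗ (none in [9,10])
Positions where it holds: {0, 1, 2, 3} → 4.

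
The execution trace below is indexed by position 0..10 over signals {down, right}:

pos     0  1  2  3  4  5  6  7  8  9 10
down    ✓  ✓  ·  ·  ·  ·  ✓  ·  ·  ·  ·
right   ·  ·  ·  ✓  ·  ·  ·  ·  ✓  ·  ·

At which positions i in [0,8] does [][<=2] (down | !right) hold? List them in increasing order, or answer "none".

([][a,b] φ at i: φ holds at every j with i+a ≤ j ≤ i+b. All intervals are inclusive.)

Evaluate at each i in [0,8]:
  i=0: ✓ (all of [0,2])
  i=1: ✗ (fails at j=3)
  i=2: ✗ (fails at j=3)
  i=3: ✗ (fails at j=3)
  i=4: ✓ (all of [4,6])
  i=5: ✓ (all of [5,7])
  i=6: ✗ (fails at j=8)
  i=7: ✗ (fails at j=8)
  i=8: ✗ (fails at j=8)

0, 4, 5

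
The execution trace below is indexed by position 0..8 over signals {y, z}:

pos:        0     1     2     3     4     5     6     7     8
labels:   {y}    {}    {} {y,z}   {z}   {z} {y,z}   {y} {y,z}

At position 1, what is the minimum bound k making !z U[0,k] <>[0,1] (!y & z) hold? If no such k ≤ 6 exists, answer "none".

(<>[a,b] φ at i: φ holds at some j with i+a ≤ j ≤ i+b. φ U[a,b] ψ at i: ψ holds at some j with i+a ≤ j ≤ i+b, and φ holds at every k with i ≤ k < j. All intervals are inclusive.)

Need earliest j ≥ 1 with <>[0,1] (!y & z), and !z at every k in [1,j-1].
  j=1: rhs fails.
  j=2: rhs fails.
  j=3: rhs holds; lhs holds on [1,2]. k = 2.

2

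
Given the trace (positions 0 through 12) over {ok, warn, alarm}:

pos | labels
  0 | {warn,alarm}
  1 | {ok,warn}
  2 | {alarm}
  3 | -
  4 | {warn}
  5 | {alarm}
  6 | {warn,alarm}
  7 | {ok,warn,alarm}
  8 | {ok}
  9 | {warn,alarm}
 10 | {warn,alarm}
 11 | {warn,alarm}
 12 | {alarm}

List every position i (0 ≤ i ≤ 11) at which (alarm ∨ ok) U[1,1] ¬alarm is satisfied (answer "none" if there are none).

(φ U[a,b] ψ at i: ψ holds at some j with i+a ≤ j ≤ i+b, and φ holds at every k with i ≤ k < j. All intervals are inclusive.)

0, 2, 7

Evaluate at each i in [0,11]:
  i=0: ✓ (rhs at j=1; lhs holds on [0,0])
  i=1: ✗ (no rhs in [2,2])
  i=2: ✓ (rhs at j=3; lhs holds on [2,2])
  i=3: ✗ (lhs fails at k=3 before rhs at j=4)
  i=4: ✗ (no rhs in [5,5])
  i=5: ✗ (no rhs in [6,6])
  i=6: ✗ (no rhs in [7,7])
  i=7: ✓ (rhs at j=8; lhs holds on [7,7])
  i=8: ✗ (no rhs in [9,9])
  i=9: ✗ (no rhs in [10,10])
  i=10: ✗ (no rhs in [11,11])
  i=11: ✗ (no rhs in [12,12])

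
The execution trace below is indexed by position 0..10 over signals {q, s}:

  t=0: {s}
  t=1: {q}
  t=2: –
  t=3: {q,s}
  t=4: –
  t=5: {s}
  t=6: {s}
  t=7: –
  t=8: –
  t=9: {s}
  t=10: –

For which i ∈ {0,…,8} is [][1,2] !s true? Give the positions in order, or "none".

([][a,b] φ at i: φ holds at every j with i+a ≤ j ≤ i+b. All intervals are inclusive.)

Evaluate at each i in [0,8]:
  i=0: ✓ (all of [1,2])
  i=1: ✗ (fails at j=3)
  i=2: ✗ (fails at j=3)
  i=3: ✗ (fails at j=5)
  i=4: ✗ (fails at j=5)
  i=5: ✗ (fails at j=6)
  i=6: ✓ (all of [7,8])
  i=7: ✗ (fails at j=9)
  i=8: ✗ (fails at j=9)

0, 6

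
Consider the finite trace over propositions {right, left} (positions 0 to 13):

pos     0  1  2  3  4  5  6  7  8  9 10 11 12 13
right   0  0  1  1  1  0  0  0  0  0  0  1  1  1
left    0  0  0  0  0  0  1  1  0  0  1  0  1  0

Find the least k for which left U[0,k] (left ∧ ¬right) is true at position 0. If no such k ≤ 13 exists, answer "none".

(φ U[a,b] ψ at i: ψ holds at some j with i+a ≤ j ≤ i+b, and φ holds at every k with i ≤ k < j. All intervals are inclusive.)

none

Need earliest j ≥ 0 with (left ∧ ¬right), and left at every k in [0,j-1].
  j=0: rhs fails.
  j=1: rhs fails.
  j=2: rhs fails.
  j=3: rhs fails.
  j=4: rhs fails.
  j=5: rhs fails.
  j=6: rhs holds but lhs fails at k=0.
  j=7: rhs holds but lhs fails at k=0.
  j=8: rhs fails.
  j=9: rhs fails.
  j=10: rhs holds but lhs fails at k=0.
  j=11: rhs fails.
  j=12: rhs fails.
  j=13: rhs fails.
No witness within the range → none.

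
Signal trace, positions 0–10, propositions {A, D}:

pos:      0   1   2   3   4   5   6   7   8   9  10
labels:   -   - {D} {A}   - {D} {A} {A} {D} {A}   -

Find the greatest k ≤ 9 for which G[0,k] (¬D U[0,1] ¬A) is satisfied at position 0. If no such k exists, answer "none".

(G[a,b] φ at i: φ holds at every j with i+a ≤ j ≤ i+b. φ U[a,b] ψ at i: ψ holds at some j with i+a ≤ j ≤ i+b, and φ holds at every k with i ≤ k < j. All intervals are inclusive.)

(¬D U[0,1] ¬A) must hold from j=0 onward; find where it first fails.
  j=0: holds
  j=1: holds
  j=2: holds
  j=3: holds
  j=4: holds
  j=5: holds
  j=6: fails
Holds on [0,5], so largest k = 5.

5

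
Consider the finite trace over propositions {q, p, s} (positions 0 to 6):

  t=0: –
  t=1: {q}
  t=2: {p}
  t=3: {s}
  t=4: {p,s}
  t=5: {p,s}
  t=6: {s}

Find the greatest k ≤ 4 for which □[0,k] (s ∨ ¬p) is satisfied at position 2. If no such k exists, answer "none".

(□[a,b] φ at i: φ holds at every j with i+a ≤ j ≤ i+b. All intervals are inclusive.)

(s ∨ ¬p) must hold from j=2 onward; find where it first fails.
  j=2: fails → no k works.

none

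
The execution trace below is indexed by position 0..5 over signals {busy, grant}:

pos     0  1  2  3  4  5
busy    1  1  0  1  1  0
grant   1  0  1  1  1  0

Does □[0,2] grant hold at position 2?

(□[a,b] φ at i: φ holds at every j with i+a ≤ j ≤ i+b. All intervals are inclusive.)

Check grant at every j in [2,4]:
  j=2: true
  j=3: true
  j=4: true
All positions satisfy it → formula holds.

True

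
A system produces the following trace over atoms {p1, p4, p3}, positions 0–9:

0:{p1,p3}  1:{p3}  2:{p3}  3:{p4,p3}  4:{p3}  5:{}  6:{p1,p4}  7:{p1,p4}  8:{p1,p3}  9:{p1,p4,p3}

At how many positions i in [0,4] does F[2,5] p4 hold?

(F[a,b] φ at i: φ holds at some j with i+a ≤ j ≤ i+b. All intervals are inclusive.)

5

Evaluate at each i in [0,4]:
  i=0: ✓ (witness j=3)
  i=1: ✓ (witness j=3)
  i=2: ✓ (witness j=6)
  i=3: ✓ (witness j=6)
  i=4: ✓ (witness j=6)
Positions where it holds: {0, 1, 2, 3, 4} → 5.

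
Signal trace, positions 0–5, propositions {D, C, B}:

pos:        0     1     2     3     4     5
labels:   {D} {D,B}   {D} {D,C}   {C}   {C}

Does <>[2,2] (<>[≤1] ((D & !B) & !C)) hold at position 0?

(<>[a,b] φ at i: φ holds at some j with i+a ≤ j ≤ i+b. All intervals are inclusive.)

Check <>[≤1] ((D & !B) & !C) at each j in [2,2]:
  j=2: holds (witness at 2)
Found at j=2 → formula holds.

Yes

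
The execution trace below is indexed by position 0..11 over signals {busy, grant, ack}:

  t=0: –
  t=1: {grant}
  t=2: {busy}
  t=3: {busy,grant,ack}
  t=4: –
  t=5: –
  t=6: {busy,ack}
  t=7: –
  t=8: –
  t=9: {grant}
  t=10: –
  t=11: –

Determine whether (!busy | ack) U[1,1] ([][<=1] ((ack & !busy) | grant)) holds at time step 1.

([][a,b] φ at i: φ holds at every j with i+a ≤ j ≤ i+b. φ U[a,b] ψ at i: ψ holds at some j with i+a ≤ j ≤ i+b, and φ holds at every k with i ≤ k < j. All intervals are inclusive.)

Need some j in [2,2] with [][<=1] ((ack & !busy) | grant), and (!busy | ack) at every k in [1,j-1].
  j=2: [][<=1] ((ack & !busy) | grant) — fails at 2.
No j in the window works → until fails.

No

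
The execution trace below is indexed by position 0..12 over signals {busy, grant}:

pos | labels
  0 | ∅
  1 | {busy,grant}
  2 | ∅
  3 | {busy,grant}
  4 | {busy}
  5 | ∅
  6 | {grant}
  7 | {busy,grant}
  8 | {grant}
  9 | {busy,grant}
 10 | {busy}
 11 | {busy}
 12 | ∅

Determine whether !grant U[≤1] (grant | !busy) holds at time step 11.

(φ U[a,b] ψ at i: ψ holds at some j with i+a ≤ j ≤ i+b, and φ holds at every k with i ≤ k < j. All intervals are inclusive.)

Yes

Need some j in [11,12] with (grant | !busy), and !grant at every k in [11,j-1].
  j=11: (grant | !busy) false.
  j=12: (grant | !busy) holds; !grant holds at every k in [11,11] → satisfied.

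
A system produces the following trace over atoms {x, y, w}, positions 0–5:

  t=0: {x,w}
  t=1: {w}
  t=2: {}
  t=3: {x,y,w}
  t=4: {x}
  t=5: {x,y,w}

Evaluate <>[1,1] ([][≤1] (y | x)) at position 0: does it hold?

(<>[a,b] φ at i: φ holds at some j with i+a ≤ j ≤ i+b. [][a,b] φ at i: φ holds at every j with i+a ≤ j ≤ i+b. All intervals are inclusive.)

Check [][≤1] (y | x) at each j in [1,1]:
  j=1: fails at 1
No position in the window satisfies it → formula fails.

False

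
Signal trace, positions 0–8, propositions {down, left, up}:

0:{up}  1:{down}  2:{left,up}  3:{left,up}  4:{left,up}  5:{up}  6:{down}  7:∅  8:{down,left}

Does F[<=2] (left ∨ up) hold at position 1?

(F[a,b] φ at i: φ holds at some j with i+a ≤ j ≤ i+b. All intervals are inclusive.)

Holds

Check (left ∨ up) at each j in [1,3]:
  j=1: false
  j=2: true
  j=3: true
Found at j=2 → formula holds.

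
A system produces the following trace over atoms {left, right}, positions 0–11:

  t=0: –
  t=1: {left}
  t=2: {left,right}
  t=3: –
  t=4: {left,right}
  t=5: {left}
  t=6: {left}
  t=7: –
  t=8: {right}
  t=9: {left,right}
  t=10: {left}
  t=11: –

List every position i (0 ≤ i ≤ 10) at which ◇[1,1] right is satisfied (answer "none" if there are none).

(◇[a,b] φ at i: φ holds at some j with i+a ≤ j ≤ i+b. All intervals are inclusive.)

1, 3, 7, 8

Evaluate at each i in [0,10]:
  i=0: ✗ (none in [1,1])
  i=1: ✓ (witness j=2)
  i=2: ✗ (none in [3,3])
  i=3: ✓ (witness j=4)
  i=4: ✗ (none in [5,5])
  i=5: ✗ (none in [6,6])
  i=6: ✗ (none in [7,7])
  i=7: ✓ (witness j=8)
  i=8: ✓ (witness j=9)
  i=9: ✗ (none in [10,10])
  i=10: ✗ (none in [11,11])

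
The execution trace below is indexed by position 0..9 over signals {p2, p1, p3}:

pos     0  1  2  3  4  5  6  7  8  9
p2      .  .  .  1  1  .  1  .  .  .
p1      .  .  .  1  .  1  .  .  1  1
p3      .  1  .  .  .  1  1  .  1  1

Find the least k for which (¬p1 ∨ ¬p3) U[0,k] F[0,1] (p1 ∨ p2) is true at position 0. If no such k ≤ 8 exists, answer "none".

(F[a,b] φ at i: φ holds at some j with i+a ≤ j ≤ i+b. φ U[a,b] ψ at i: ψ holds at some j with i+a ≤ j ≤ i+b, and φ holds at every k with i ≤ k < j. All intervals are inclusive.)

Need earliest j ≥ 0 with F[0,1] (p1 ∨ p2), and (¬p1 ∨ ¬p3) at every k in [0,j-1].
  j=0: rhs fails.
  j=1: rhs fails.
  j=2: rhs holds; lhs holds on [0,1]. k = 2.

2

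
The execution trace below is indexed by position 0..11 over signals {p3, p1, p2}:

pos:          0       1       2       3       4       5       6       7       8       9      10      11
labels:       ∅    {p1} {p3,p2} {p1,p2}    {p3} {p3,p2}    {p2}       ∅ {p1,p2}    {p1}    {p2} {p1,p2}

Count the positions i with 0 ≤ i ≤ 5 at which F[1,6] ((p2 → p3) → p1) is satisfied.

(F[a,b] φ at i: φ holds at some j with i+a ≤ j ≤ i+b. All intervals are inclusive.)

6

Evaluate at each i in [0,5]:
  i=0: ✓ (witness j=1)
  i=1: ✓ (witness j=3)
  i=2: ✓ (witness j=3)
  i=3: ✓ (witness j=6)
  i=4: ✓ (witness j=6)
  i=5: ✓ (witness j=6)
Positions where it holds: {0, 1, 2, 3, 4, 5} → 6.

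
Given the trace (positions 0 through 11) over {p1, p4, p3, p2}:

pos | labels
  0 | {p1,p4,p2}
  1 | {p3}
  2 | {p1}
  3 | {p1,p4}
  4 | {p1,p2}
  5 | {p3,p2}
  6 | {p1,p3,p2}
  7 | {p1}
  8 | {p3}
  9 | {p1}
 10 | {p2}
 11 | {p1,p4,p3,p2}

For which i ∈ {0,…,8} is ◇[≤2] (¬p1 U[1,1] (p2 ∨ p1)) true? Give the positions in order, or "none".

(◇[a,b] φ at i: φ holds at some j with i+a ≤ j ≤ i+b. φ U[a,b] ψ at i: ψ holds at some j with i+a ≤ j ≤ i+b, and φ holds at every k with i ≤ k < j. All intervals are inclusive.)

Evaluate at each i in [0,8]:
  i=0: ✓ (witness j=1)
  i=1: ✓ (witness j=1)
  i=2: ✗ (none in [2,4])
  i=3: ✓ (witness j=5)
  i=4: ✓ (witness j=5)
  i=5: ✓ (witness j=5)
  i=6: ✓ (witness j=8)
  i=7: ✓ (witness j=8)
  i=8: ✓ (witness j=8)

0, 1, 3, 4, 5, 6, 7, 8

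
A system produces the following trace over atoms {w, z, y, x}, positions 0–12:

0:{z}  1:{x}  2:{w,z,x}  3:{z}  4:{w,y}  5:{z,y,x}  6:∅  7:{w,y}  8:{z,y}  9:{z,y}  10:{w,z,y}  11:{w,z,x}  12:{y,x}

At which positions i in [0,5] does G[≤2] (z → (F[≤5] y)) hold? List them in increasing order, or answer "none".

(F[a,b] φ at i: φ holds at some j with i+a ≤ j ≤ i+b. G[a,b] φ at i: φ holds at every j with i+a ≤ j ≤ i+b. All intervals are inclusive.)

Evaluate at each i in [0,5]:
  i=0: ✓ (all of [0,2])
  i=1: ✓ (all of [1,3])
  i=2: ✓ (all of [2,4])
  i=3: ✓ (all of [3,5])
  i=4: ✓ (all of [4,6])
  i=5: ✓ (all of [5,7])

0, 1, 2, 3, 4, 5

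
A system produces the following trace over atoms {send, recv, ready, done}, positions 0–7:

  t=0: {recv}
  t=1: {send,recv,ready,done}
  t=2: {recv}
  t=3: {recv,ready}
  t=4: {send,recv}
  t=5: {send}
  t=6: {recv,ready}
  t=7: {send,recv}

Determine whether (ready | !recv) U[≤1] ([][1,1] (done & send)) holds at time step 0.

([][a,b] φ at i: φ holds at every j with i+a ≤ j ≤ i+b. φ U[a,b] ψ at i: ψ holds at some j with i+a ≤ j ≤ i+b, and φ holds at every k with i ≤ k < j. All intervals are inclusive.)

Need some j in [0,1] with [][1,1] (done & send), and (ready | !recv) at every k in [0,j-1].
  j=0: [][1,1] (done & send) holds; no prefix to check → satisfied.

True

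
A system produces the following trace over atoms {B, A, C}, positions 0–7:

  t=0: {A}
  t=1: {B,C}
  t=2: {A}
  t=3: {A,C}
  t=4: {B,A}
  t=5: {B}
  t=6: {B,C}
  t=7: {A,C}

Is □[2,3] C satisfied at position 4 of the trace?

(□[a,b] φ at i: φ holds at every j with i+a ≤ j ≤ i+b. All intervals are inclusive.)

Check C at every j in [6,7]:
  j=6: true
  j=7: true
All positions satisfy it → formula holds.

True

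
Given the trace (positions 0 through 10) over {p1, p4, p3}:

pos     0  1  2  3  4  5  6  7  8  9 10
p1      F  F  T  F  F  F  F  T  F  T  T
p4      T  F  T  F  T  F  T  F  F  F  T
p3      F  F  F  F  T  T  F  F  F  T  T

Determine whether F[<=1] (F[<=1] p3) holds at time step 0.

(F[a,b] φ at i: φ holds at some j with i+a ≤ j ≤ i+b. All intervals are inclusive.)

Does not hold

Check F[<=1] p3 at each j in [0,1]:
  j=0: fails (none in [0,1])
  j=1: fails (none in [1,2])
No position in the window satisfies it → formula fails.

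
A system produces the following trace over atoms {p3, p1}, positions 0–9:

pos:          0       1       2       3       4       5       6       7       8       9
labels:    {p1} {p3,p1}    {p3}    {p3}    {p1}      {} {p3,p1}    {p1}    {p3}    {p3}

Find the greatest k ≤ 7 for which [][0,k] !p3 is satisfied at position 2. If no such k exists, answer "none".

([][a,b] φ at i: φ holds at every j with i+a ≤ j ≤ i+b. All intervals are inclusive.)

none

!p3 must hold from j=2 onward; find where it first fails.
  j=2: fails → no k works.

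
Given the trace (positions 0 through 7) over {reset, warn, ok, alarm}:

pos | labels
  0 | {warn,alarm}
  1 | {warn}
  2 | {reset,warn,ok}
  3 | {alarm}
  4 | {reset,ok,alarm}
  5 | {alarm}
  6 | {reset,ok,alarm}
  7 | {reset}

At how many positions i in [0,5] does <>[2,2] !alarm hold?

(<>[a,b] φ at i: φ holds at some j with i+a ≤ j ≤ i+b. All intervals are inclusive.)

2

Evaluate at each i in [0,5]:
  i=0: ✓ (witness j=2)
  i=1: ✗ (none in [3,3])
  i=2: ✗ (none in [4,4])
  i=3: ✗ (none in [5,5])
  i=4: ✗ (none in [6,6])
  i=5: ✓ (witness j=7)
Positions where it holds: {0, 5} → 2.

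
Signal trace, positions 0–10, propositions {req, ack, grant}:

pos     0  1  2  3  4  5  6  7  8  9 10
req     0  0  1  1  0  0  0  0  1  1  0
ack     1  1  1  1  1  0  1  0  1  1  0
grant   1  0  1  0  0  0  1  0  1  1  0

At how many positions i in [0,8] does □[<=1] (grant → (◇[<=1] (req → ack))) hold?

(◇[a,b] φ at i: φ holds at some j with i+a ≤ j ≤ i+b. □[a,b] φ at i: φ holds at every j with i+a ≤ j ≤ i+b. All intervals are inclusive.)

Evaluate at each i in [0,8]:
  i=0: ✓ (all of [0,1])
  i=1: ✓ (all of [1,2])
  i=2: ✓ (all of [2,3])
  i=3: ✓ (all of [3,4])
  i=4: ✓ (all of [4,5])
  i=5: ✓ (all of [5,6])
  i=6: ✓ (all of [6,7])
  i=7: ✓ (all of [7,8])
  i=8: ✓ (all of [8,9])
Positions where it holds: {0, 1, 2, 3, 4, 5, 6, 7, 8} → 9.

9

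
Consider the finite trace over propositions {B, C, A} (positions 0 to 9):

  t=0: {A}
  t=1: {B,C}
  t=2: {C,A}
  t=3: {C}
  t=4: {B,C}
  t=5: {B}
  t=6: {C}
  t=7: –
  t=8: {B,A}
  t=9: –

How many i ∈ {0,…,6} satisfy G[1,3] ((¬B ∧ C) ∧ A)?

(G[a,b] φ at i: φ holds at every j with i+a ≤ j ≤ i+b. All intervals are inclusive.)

Evaluate at each i in [0,6]:
  i=0: ✗ (fails at j=1)
  i=1: ✗ (fails at j=3)
  i=2: ✗ (fails at j=3)
  i=3: ✗ (fails at j=4)
  i=4: ✗ (fails at j=5)
  i=5: ✗ (fails at j=6)
  i=6: ✗ (fails at j=7)
Positions where it holds: {} → 0.

0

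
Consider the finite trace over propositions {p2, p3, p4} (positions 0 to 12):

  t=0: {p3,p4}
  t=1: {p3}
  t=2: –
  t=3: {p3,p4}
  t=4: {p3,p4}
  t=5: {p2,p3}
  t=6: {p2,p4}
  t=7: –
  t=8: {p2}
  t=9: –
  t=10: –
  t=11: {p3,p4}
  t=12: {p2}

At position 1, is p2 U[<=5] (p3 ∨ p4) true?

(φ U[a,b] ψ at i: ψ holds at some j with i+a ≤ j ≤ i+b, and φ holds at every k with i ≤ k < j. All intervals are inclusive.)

Yes

Need some j in [1,6] with (p3 ∨ p4), and p2 at every k in [1,j-1].
  j=1: (p3 ∨ p4) holds; no prefix to check → satisfied.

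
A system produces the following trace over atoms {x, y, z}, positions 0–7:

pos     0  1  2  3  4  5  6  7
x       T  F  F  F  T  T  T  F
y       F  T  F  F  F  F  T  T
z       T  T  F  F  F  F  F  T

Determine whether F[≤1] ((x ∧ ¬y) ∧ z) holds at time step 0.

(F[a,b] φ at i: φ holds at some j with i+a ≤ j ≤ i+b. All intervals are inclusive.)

Check ((x ∧ ¬y) ∧ z) at each j in [0,1]:
  j=0: true
  j=1: false
Found at j=0 → formula holds.

Yes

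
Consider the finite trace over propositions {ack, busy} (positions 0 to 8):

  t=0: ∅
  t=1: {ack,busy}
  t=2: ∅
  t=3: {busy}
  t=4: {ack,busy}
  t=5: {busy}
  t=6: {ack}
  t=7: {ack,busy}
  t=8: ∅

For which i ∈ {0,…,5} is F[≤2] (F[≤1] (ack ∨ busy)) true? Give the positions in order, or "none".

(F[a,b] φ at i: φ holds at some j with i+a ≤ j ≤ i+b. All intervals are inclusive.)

Evaluate at each i in [0,5]:
  i=0: ✓ (witness j=0)
  i=1: ✓ (witness j=1)
  i=2: ✓ (witness j=2)
  i=3: ✓ (witness j=3)
  i=4: ✓ (witness j=4)
  i=5: ✓ (witness j=5)

0, 1, 2, 3, 4, 5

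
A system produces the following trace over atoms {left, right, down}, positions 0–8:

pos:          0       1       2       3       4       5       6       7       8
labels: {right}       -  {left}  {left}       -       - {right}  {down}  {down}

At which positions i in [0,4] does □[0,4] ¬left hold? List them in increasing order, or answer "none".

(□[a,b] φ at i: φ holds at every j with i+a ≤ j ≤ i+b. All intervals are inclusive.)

Evaluate at each i in [0,4]:
  i=0: ✗ (fails at j=2)
  i=1: ✗ (fails at j=2)
  i=2: ✗ (fails at j=2)
  i=3: ✗ (fails at j=3)
  i=4: ✓ (all of [4,8])

4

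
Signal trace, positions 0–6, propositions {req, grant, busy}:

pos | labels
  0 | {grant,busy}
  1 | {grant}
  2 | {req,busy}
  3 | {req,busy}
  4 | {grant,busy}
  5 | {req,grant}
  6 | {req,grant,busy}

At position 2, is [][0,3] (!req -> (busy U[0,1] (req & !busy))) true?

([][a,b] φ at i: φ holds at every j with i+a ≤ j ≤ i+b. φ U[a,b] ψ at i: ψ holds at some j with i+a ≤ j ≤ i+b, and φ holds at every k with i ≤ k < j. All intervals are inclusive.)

Check (!req -> (busy U[0,1] (req & !busy))) at every j in [2,5]:
  j=2: antecedent false → ✓
  j=3: antecedent false → ✓
  j=4: antecedent true; consequent holds → ✓
  j=5: antecedent false → ✓
All positions satisfy it → formula holds.

Holds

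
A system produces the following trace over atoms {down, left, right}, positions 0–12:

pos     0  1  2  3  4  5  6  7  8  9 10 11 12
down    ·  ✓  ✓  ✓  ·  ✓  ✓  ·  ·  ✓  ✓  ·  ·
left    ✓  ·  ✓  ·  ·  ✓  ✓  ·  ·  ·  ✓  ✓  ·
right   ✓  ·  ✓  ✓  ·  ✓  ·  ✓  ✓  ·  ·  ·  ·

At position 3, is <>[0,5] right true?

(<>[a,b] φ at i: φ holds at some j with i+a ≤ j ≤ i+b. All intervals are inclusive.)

Check right at each j in [3,8]:
  j=3: true
  j=4: false
  j=5: true
  j=6: false
  j=7: true
  j=8: true
Found at j=3 → formula holds.

Holds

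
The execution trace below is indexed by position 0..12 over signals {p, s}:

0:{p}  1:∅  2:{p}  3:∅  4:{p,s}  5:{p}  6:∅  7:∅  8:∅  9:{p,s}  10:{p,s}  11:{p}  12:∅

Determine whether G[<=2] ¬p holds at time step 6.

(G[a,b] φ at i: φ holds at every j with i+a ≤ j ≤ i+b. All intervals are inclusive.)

Yes

Check ¬p at every j in [6,8]:
  j=6: true
  j=7: true
  j=8: true
All positions satisfy it → formula holds.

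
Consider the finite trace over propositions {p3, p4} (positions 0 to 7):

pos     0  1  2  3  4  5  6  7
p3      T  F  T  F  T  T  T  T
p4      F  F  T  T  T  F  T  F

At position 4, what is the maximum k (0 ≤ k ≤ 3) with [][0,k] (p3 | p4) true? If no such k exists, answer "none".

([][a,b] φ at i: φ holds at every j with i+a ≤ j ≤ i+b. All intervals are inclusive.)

3

(p3 | p4) must hold from j=4 onward; find where it first fails.
  j=4: holds
  j=5: holds
  j=6: holds
  j=7: holds
Holds through j=7; largest k = 3.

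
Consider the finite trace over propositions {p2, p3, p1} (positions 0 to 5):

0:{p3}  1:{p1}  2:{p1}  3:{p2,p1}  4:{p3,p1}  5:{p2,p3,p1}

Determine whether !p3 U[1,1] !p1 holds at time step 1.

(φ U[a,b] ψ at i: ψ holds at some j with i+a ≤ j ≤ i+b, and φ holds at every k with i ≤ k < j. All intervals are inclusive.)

Need some j in [2,2] with !p1, and !p3 at every k in [1,j-1].
  j=2: !p1 false.
No j in the window works → until fails.

Does not hold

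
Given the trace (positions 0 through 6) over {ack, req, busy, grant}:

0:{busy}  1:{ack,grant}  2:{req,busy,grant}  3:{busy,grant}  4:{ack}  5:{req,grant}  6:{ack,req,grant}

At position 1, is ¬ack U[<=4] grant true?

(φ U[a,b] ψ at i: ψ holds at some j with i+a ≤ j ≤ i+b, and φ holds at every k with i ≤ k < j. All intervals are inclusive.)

True

Need some j in [1,5] with grant, and ¬ack at every k in [1,j-1].
  j=1: grant holds; no prefix to check → satisfied.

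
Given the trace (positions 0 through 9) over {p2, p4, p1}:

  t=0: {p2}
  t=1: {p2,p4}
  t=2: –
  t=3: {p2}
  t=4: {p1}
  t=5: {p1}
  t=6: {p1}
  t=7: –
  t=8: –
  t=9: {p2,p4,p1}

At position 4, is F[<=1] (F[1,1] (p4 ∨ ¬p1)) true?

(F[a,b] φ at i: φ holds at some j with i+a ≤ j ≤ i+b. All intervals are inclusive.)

Check F[1,1] (p4 ∨ ¬p1) at each j in [4,5]:
  j=4: fails (none in [5,5])
  j=5: fails (none in [6,6])
No position in the window satisfies it → formula fails.

False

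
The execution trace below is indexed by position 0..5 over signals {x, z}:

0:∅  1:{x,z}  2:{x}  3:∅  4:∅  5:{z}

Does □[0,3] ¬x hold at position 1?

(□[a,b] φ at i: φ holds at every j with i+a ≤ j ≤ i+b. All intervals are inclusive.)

Check ¬x at every j in [1,4]:
  j=1: false
  j=2: false
  j=3: true
  j=4: true
Fails at j=1 → formula fails.

False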